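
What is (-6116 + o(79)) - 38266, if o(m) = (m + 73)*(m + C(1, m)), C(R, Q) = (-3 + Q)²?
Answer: 845578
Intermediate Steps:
o(m) = (73 + m)*(m + (-3 + m)²) (o(m) = (m + 73)*(m + (-3 + m)²) = (73 + m)*(m + (-3 + m)²))
(-6116 + o(79)) - 38266 = (-6116 + (657 + 79³ - 356*79 + 68*79²)) - 38266 = (-6116 + (657 + 493039 - 28124 + 68*6241)) - 38266 = (-6116 + (657 + 493039 - 28124 + 424388)) - 38266 = (-6116 + 889960) - 38266 = 883844 - 38266 = 845578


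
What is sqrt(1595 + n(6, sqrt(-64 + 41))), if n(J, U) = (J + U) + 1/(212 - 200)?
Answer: sqrt(57639 + 36*I*sqrt(23))/6 ≈ 40.014 + 0.059928*I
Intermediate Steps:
n(J, U) = 1/12 + J + U (n(J, U) = (J + U) + 1/12 = 1/12 + J + U)
sqrt(1595 + n(6, sqrt(-64 + 41))) = sqrt(1595 + (1/12 + 6 + sqrt(-64 + 41))) = sqrt(1595 + (1/12 + 6 + sqrt(-23))) = sqrt(1595 + (1/12 + 6 + I*sqrt(23))) = sqrt(1595 + (73/12 + I*sqrt(23))) = sqrt(19213/12 + I*sqrt(23))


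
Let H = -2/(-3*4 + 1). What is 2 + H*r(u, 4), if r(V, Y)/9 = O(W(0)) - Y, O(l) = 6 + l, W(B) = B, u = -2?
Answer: 58/11 ≈ 5.2727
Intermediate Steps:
r(V, Y) = 54 - 9*Y (r(V, Y) = 9*((6 + 0) - Y) = 9*(6 - Y) = 54 - 9*Y)
H = 2/11 (H = -2/(-12 + 1) = -2/(-11) = -2*(-1/11) = 2/11 ≈ 0.18182)
2 + H*r(u, 4) = 2 + 2*(54 - 9*4)/11 = 2 + 2*(54 - 36)/11 = 2 + (2/11)*18 = 2 + 36/11 = 58/11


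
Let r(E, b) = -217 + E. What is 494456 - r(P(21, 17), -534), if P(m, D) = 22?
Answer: 494651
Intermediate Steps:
494456 - r(P(21, 17), -534) = 494456 - (-217 + 22) = 494456 - 1*(-195) = 494456 + 195 = 494651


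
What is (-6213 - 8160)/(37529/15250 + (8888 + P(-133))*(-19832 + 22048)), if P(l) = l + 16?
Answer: -73062750/98802403843 ≈ -0.00073948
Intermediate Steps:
P(l) = 16 + l
(-6213 - 8160)/(37529/15250 + (8888 + P(-133))*(-19832 + 22048)) = (-6213 - 8160)/(37529/15250 + (8888 + (16 - 133))*(-19832 + 22048)) = -14373/(37529*(1/15250) + (8888 - 117)*2216) = -14373/(37529/15250 + 8771*2216) = -14373/(37529/15250 + 19436536) = -14373/296407211529/15250 = -14373*15250/296407211529 = -73062750/98802403843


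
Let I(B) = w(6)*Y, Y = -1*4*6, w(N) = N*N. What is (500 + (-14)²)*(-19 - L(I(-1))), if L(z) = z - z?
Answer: -13224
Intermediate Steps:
w(N) = N²
Y = -24 (Y = -4*6 = -24)
I(B) = -864 (I(B) = 6²*(-24) = 36*(-24) = -864)
L(z) = 0
(500 + (-14)²)*(-19 - L(I(-1))) = (500 + (-14)²)*(-19 - 1*0) = (500 + 196)*(-19 + 0) = 696*(-19) = -13224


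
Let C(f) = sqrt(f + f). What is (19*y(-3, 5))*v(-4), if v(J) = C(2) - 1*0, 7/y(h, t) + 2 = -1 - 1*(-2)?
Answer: -266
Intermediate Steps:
y(h, t) = -7 (y(h, t) = 7/(-2 + (-1 - 1*(-2))) = 7/(-2 + (-1 + 2)) = 7/(-2 + 1) = 7/(-1) = 7*(-1) = -7)
C(f) = sqrt(2)*sqrt(f) (C(f) = sqrt(2*f) = sqrt(2)*sqrt(f))
v(J) = 2 (v(J) = sqrt(2)*sqrt(2) - 1*0 = 2 + 0 = 2)
(19*y(-3, 5))*v(-4) = (19*(-7))*2 = -133*2 = -266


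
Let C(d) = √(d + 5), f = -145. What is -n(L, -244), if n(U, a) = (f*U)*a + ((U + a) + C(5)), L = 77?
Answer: -2724093 - √10 ≈ -2.7241e+6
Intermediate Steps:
C(d) = √(5 + d)
n(U, a) = U + a + √10 - 145*U*a (n(U, a) = (-145*U)*a + ((U + a) + √(5 + 5)) = -145*U*a + ((U + a) + √10) = -145*U*a + (U + a + √10) = U + a + √10 - 145*U*a)
-n(L, -244) = -(77 - 244 + √10 - 145*77*(-244)) = -(77 - 244 + √10 + 2724260) = -(2724093 + √10) = -2724093 - √10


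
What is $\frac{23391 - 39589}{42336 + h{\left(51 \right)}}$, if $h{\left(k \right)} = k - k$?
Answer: $- \frac{1157}{3024} \approx -0.38261$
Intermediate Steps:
$h{\left(k \right)} = 0$
$\frac{23391 - 39589}{42336 + h{\left(51 \right)}} = \frac{23391 - 39589}{42336 + 0} = - \frac{16198}{42336} = \left(-16198\right) \frac{1}{42336} = - \frac{1157}{3024}$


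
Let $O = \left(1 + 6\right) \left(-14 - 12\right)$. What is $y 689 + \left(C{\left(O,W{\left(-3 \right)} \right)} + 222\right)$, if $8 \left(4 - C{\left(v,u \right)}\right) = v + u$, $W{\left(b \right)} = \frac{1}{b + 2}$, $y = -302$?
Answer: $- \frac{1662633}{8} \approx -2.0783 \cdot 10^{5}$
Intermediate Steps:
$W{\left(b \right)} = \frac{1}{2 + b}$
$O = -182$ ($O = 7 \left(-26\right) = -182$)
$C{\left(v,u \right)} = 4 - \frac{u}{8} - \frac{v}{8}$ ($C{\left(v,u \right)} = 4 - \frac{v + u}{8} = 4 - \frac{u + v}{8} = 4 - \left(\frac{u}{8} + \frac{v}{8}\right) = 4 - \frac{u}{8} - \frac{v}{8}$)
$y 689 + \left(C{\left(O,W{\left(-3 \right)} \right)} + 222\right) = \left(-302\right) 689 + \left(\left(4 - \frac{1}{8 \left(2 - 3\right)} - - \frac{91}{4}\right) + 222\right) = -208078 + \left(\left(4 - \frac{1}{8 \left(-1\right)} + \frac{91}{4}\right) + 222\right) = -208078 + \left(\left(4 - - \frac{1}{8} + \frac{91}{4}\right) + 222\right) = -208078 + \left(\left(4 + \frac{1}{8} + \frac{91}{4}\right) + 222\right) = -208078 + \left(\frac{215}{8} + 222\right) = -208078 + \frac{1991}{8} = - \frac{1662633}{8}$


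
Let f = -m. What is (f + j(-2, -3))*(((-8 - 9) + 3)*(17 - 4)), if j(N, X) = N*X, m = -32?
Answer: -6916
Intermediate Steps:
f = 32 (f = -1*(-32) = 32)
(f + j(-2, -3))*(((-8 - 9) + 3)*(17 - 4)) = (32 - 2*(-3))*(((-8 - 9) + 3)*(17 - 4)) = (32 + 6)*((-17 + 3)*13) = 38*(-14*13) = 38*(-182) = -6916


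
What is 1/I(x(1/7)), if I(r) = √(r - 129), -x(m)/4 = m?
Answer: -I*√6349/907 ≈ -0.087851*I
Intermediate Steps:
x(m) = -4*m
I(r) = √(-129 + r)
1/I(x(1/7)) = 1/(√(-129 - 4/7)) = 1/(√(-907/7)) = 1/(I*√6349/7) = -I*√6349/907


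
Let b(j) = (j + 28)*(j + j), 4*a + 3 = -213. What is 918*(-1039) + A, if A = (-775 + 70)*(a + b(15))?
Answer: -1825182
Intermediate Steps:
a = -54 (a = -¾ + (¼)*(-213) = -¾ - 213/4 = -54)
b(j) = 2*j*(28 + j) (b(j) = (28 + j)*(2*j) = 2*j*(28 + j))
A = -871380 (A = (-775 + 70)*(-54 + 2*15*(28 + 15)) = -705*(-54 + 2*15*43) = -705*(-54 + 1290) = -705*1236 = -871380)
918*(-1039) + A = 918*(-1039) - 871380 = -953802 - 871380 = -1825182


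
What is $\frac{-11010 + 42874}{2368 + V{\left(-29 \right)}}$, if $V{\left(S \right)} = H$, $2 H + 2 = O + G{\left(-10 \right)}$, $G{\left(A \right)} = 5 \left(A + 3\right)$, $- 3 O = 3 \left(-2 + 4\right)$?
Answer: $\frac{9104}{671} \approx 13.568$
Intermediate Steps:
$O = -2$ ($O = - \frac{3 \left(-2 + 4\right)}{3} = - \frac{3 \cdot 2}{3} = \left(- \frac{1}{3}\right) 6 = -2$)
$G{\left(A \right)} = 15 + 5 A$ ($G{\left(A \right)} = 5 \left(3 + A\right) = 15 + 5 A$)
$H = - \frac{39}{2}$ ($H = -1 + \frac{-2 + \left(15 + 5 \left(-10\right)\right)}{2} = -1 + \frac{-2 + \left(15 - 50\right)}{2} = -1 + \frac{-2 - 35}{2} = -1 + \frac{1}{2} \left(-37\right) = -1 - \frac{37}{2} = - \frac{39}{2} \approx -19.5$)
$V{\left(S \right)} = - \frac{39}{2}$
$\frac{-11010 + 42874}{2368 + V{\left(-29 \right)}} = \frac{-11010 + 42874}{2368 - \frac{39}{2}} = \frac{31864}{\frac{4697}{2}} = 31864 \cdot \frac{2}{4697} = \frac{9104}{671}$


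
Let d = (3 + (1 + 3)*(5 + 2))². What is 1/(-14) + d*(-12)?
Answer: -161449/14 ≈ -11532.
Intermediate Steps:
d = 961 (d = (3 + 4*7)² = (3 + 28)² = 31² = 961)
1/(-14) + d*(-12) = 1/(-14) + 961*(-12) = -1/14 - 11532 = -161449/14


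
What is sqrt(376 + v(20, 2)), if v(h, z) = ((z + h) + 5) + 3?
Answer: sqrt(406) ≈ 20.149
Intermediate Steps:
v(h, z) = 8 + h + z (v(h, z) = ((h + z) + 5) + 3 = (5 + h + z) + 3 = 8 + h + z)
sqrt(376 + v(20, 2)) = sqrt(376 + (8 + 20 + 2)) = sqrt(376 + 30) = sqrt(406)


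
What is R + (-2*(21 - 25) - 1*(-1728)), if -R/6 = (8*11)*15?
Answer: -6184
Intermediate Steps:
R = -7920 (R = -6*8*11*15 = -528*15 = -6*1320 = -7920)
R + (-2*(21 - 25) - 1*(-1728)) = -7920 + (-2*(21 - 25) - 1*(-1728)) = -7920 + (-2*(-4) + 1728) = -7920 + (8 + 1728) = -7920 + 1736 = -6184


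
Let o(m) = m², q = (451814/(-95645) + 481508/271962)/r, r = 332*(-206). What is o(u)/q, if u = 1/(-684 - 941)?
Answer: 4043180456982/461043561184375 ≈ 0.0087696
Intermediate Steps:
r = -68392
u = -1/1625 (u = 1/(-1625) = -1/1625 ≈ -0.00061538)
q = 872981891/20215902284910 (q = (451814/(-95645) + 481508/271962)/(-68392) = (451814*(-1/95645) + 481508*(1/271962))*(-1/68392) = (-41074/8695 + 240754/135981)*(-1/68392) = -3491927564/1182354795*(-1/68392) = 872981891/20215902284910 ≈ 4.3183e-5)
o(u)/q = (-1/1625)²/(872981891/20215902284910) = (1/2640625)*(20215902284910/872981891) = 4043180456982/461043561184375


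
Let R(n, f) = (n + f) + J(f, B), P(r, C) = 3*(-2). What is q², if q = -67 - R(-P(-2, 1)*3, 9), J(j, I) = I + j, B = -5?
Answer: 9604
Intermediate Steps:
P(r, C) = -6
R(n, f) = -5 + n + 2*f (R(n, f) = (n + f) + (-5 + f) = (f + n) + (-5 + f) = -5 + n + 2*f)
q = -98 (q = -67 - (-5 - 1*(-6)*3 + 2*9) = -67 - (-5 + 6*3 + 18) = -67 - (-5 + 18 + 18) = -67 - 1*31 = -67 - 31 = -98)
q² = (-98)² = 9604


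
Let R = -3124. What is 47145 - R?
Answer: 50269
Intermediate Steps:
47145 - R = 47145 - 1*(-3124) = 47145 + 3124 = 50269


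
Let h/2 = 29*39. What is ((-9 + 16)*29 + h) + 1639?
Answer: 4104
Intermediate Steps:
h = 2262 (h = 2*(29*39) = 2*1131 = 2262)
((-9 + 16)*29 + h) + 1639 = ((-9 + 16)*29 + 2262) + 1639 = (7*29 + 2262) + 1639 = (203 + 2262) + 1639 = 2465 + 1639 = 4104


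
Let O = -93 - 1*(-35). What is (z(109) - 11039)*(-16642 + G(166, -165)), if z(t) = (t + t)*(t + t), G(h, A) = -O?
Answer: -605067240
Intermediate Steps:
O = -58 (O = -93 + 35 = -58)
G(h, A) = 58 (G(h, A) = -1*(-58) = 58)
z(t) = 4*t**2 (z(t) = (2*t)*(2*t) = 4*t**2)
(z(109) - 11039)*(-16642 + G(166, -165)) = (4*109**2 - 11039)*(-16642 + 58) = (4*11881 - 11039)*(-16584) = (47524 - 11039)*(-16584) = 36485*(-16584) = -605067240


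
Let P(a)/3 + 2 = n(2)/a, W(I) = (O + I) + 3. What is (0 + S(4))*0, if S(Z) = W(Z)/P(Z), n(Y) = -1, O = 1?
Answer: 0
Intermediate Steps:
W(I) = 4 + I (W(I) = (1 + I) + 3 = 4 + I)
P(a) = -6 - 3/a (P(a) = -6 + 3*(-1/a) = -6 - 3/a)
S(Z) = (4 + Z)/(-6 - 3/Z)
(0 + S(4))*0 = (0 - 1*4*(4 + 4)/(3 + 6*4))*0 = (0 - 1*4*8/(3 + 24))*0 = (0 - 1*4*8/27)*0 = (0 - 1*4*1/27*8)*0 = (0 - 32/27)*0 = -32/27*0 = 0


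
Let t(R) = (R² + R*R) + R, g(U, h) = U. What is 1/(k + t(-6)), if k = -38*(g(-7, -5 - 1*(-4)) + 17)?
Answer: -1/314 ≈ -0.0031847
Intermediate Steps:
k = -380 (k = -38*(-7 + 17) = -38*10 = -380)
t(R) = R + 2*R² (t(R) = (R² + R²) + R = 2*R² + R = R + 2*R²)
1/(k + t(-6)) = 1/(-380 - 6*(1 + 2*(-6))) = 1/(-380 - 6*(1 - 12)) = 1/(-380 - 6*(-11)) = 1/(-380 + 66) = 1/(-314) = -1/314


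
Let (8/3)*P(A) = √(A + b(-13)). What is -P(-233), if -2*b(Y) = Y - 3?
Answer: -45*I/8 ≈ -5.625*I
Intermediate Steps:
b(Y) = 3/2 - Y/2 (b(Y) = -(Y - 3)/2 = -(-3 + Y)/2 = 3/2 - Y/2)
P(A) = 3*√(8 + A)/8 (P(A) = 3*√(A + (3/2 - ½*(-13)))/8 = 3*√(A + (3/2 + 13/2))/8 = 3*√(A + 8)/8 = 3*√(8 + A)/8)
-P(-233) = -3*√(8 - 233)/8 = -3*√(-225)/8 = -3*15*I/8 = -45*I/8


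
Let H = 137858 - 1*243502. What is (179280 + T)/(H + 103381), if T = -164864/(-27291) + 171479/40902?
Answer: -1308064609109/16510381822 ≈ -79.227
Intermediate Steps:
H = -105644 (H = 137858 - 243502 = -105644)
T = 74660789/7295794 (T = -164864*(-1/27291) + 171479*(1/40902) = 164864/27291 + 10087/2406 = 74660789/7295794 ≈ 10.233)
(179280 + T)/(H + 103381) = (179280 + 74660789/7295794)/(-105644 + 103381) = (1308064609109/7295794)/(-2263) = (1308064609109/7295794)*(-1/2263) = -1308064609109/16510381822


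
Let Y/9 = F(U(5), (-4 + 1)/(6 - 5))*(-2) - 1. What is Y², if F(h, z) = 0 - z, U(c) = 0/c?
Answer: 3969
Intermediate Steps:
U(c) = 0
F(h, z) = -z
Y = -63 (Y = 9*(-(-4 + 1)/(6 - 5)*(-2) - 1) = 9*(-(-3)/1*(-2) - 1) = 9*(-(-3)*(-2) - 1) = 9*(-1*(-3)*(-2) - 1) = 9*(3*(-2) - 1) = 9*(-6 - 1) = 9*(-7) = -63)
Y² = (-63)² = 3969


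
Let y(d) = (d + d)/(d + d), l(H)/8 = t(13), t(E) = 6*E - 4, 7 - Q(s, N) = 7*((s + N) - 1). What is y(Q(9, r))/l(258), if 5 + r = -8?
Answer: 1/592 ≈ 0.0016892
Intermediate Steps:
r = -13 (r = -5 - 8 = -13)
Q(s, N) = 14 - 7*N - 7*s (Q(s, N) = 7 - 7*((s + N) - 1) = 7 - 7*((N + s) - 1) = 7 - 7*(-1 + N + s) = 7 - (-7 + 7*N + 7*s) = 7 + (7 - 7*N - 7*s) = 14 - 7*N - 7*s)
t(E) = -4 + 6*E
l(H) = 592 (l(H) = 8*(-4 + 6*13) = 8*(-4 + 78) = 8*74 = 592)
y(d) = 1 (y(d) = (2*d)/((2*d)) = (2*d)*(1/(2*d)) = 1)
y(Q(9, r))/l(258) = 1/592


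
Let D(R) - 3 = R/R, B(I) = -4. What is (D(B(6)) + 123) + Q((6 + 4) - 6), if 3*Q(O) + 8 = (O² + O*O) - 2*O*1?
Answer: 397/3 ≈ 132.33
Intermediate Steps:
D(R) = 4 (D(R) = 3 + R/R = 3 + 1 = 4)
Q(O) = -8/3 - 2*O/3 + 2*O²/3 (Q(O) = -8/3 + ((O² + O*O) - 2*O*1)/3 = -8/3 + ((O² + O²) - 2*O)/3 = -8/3 + (2*O² - 2*O)/3 = -8/3 + (-2*O + 2*O²)/3 = -8/3 + (-2*O/3 + 2*O²/3) = -8/3 - 2*O/3 + 2*O²/3)
(D(B(6)) + 123) + Q((6 + 4) - 6) = (4 + 123) + (-8/3 - 2*((6 + 4) - 6)/3 + 2*((6 + 4) - 6)²/3) = 127 + (-8/3 - 2*(10 - 6)/3 + 2*(10 - 6)²/3) = 127 + (-8/3 - ⅔*4 + (⅔)*4²) = 127 + (-8/3 - 8/3 + (⅔)*16) = 127 + (-8/3 - 8/3 + 32/3) = 127 + 16/3 = 397/3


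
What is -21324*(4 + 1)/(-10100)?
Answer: 5331/505 ≈ 10.556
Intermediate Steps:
-21324*(4 + 1)/(-10100) = -21324*5*(-1/10100) = -106620*(-1/10100) = 5331/505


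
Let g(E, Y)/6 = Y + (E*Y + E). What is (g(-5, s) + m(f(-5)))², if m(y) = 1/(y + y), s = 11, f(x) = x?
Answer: 8649481/100 ≈ 86495.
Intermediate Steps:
g(E, Y) = 6*E + 6*Y + 6*E*Y (g(E, Y) = 6*(Y + (E*Y + E)) = 6*(Y + (E + E*Y)) = 6*(E + Y + E*Y) = 6*E + 6*Y + 6*E*Y)
m(y) = 1/(2*y)
(g(-5, s) + m(f(-5)))² = ((6*(-5) + 6*11 + 6*(-5)*11) + (½)/(-5))² = ((-30 + 66 - 330) + (½)*(-⅕))² = (-294 - ⅒)² = (-2941/10)² = 8649481/100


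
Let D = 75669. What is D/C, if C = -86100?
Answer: -25223/28700 ≈ -0.87885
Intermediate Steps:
D/C = 75669/(-86100) = 75669*(-1/86100) = -25223/28700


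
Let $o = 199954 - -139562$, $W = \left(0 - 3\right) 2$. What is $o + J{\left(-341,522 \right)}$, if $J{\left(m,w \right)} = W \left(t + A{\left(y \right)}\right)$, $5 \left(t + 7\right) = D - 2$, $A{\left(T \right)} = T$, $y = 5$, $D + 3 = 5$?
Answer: $339528$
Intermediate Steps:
$D = 2$ ($D = -3 + 5 = 2$)
$t = -7$ ($t = -7 + \frac{2 - 2}{5} = -7 + \frac{1}{5} \cdot 0 = -7 + 0 = -7$)
$W = -6$ ($W = \left(-3\right) 2 = -6$)
$J{\left(m,w \right)} = 12$ ($J{\left(m,w \right)} = - 6 \left(-7 + 5\right) = \left(-6\right) \left(-2\right) = 12$)
$o = 339516$ ($o = 199954 + 139562 = 339516$)
$o + J{\left(-341,522 \right)} = 339516 + 12 = 339528$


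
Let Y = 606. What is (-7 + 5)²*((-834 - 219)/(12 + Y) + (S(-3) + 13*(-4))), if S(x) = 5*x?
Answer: -28306/103 ≈ -274.82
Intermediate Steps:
(-7 + 5)²*((-834 - 219)/(12 + Y) + (S(-3) + 13*(-4))) = (-7 + 5)²*((-834 - 219)/(12 + 606) + (5*(-3) + 13*(-4))) = (-2)²*(-1053/618 + (-15 - 52)) = 4*(-1053*1/618 - 67) = 4*(-351/206 - 67) = 4*(-14153/206) = -28306/103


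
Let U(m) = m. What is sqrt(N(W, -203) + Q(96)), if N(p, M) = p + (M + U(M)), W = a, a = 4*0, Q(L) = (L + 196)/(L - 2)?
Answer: 6*I*sqrt(24722)/47 ≈ 20.072*I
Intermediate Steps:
Q(L) = (196 + L)/(-2 + L)
a = 0
W = 0
N(p, M) = p + 2*M (N(p, M) = p + (M + M) = p + 2*M)
sqrt(N(W, -203) + Q(96)) = sqrt((0 + 2*(-203)) + (196 + 96)/(-2 + 96)) = sqrt((0 - 406) + 292/94) = sqrt(-406 + (1/94)*292) = sqrt(-406 + 146/47) = sqrt(-18936/47) = 6*I*sqrt(24722)/47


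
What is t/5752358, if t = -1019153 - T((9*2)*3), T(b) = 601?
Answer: -509877/2876179 ≈ -0.17728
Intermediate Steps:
t = -1019754 (t = -1019153 - 1*601 = -1019153 - 601 = -1019754)
t/5752358 = -1019754/5752358 = -1019754*1/5752358 = -509877/2876179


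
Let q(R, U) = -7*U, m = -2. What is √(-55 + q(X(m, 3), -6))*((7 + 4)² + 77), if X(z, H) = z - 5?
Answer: 198*I*√13 ≈ 713.9*I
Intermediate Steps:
X(z, H) = -5 + z
√(-55 + q(X(m, 3), -6))*((7 + 4)² + 77) = √(-55 - 7*(-6))*((7 + 4)² + 77) = √(-55 + 42)*(11² + 77) = √(-13)*(121 + 77) = (I*√13)*198 = 198*I*√13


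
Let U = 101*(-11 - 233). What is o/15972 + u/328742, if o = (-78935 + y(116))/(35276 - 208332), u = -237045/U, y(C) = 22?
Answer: 161814926574083/2799125488452513792 ≈ 5.7809e-5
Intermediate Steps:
U = -24644 (U = 101*(-244) = -24644)
u = 237045/24644 (u = -237045/(-24644) = -237045*(-1/24644) = 237045/24644 ≈ 9.6188)
o = 78913/173056 (o = (-78935 + 22)/(35276 - 208332) = -78913/(-173056) = -78913*(-1/173056) = 78913/173056 ≈ 0.45600)
o/15972 + u/328742 = (78913/173056)/15972 + (237045/24644)/328742 = (78913/173056)*(1/15972) + (237045/24644)*(1/328742) = 78913/2764050432 + 237045/8101517848 = 161814926574083/2799125488452513792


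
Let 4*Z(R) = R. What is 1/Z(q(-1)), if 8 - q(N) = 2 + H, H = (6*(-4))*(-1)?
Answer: -2/9 ≈ -0.22222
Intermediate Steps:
H = 24 (H = -24*(-1) = 24)
q(N) = -18 (q(N) = 8 - (2 + 24) = 8 - 1*26 = 8 - 26 = -18)
Z(R) = R/4
1/Z(q(-1)) = 1/((¼)*(-18)) = 1/(-9/2) = -2/9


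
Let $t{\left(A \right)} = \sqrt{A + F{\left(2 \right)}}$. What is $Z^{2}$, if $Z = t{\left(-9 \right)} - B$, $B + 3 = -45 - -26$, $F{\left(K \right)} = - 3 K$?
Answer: $\left(22 + i \sqrt{15}\right)^{2} \approx 469.0 + 170.41 i$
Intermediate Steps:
$B = -22$ ($B = -3 - 19 = -22$)
$t{\left(A \right)} = \sqrt{-6 + A}$ ($t{\left(A \right)} = \sqrt{A - 6} = \sqrt{-6 + A}$)
$Z = 22 + i \sqrt{15}$ ($Z = \sqrt{-6 - 9} - -22 = \sqrt{-15} + 22 = i \sqrt{15} + 22 = 22 + i \sqrt{15} \approx 22.0 + 3.873 i$)
$Z^{2} = \left(22 + i \sqrt{15}\right)^{2}$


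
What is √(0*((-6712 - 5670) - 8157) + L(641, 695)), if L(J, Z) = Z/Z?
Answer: 1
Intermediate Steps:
L(J, Z) = 1
√(0*((-6712 - 5670) - 8157) + L(641, 695)) = √(0*((-6712 - 5670) - 8157) + 1) = √(0*(-12382 - 8157) + 1) = √(0*(-20539) + 1) = √(0 + 1) = √1 = 1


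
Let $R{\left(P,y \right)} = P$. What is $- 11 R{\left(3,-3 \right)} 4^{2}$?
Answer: $-528$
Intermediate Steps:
$- 11 R{\left(3,-3 \right)} 4^{2} = \left(-11\right) 3 \cdot 4^{2} = \left(-33\right) 16 = -528$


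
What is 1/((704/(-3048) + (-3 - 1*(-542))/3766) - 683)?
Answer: -204978/140017981 ≈ -0.0014639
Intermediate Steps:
1/((704/(-3048) + (-3 - 1*(-542))/3766) - 683) = 1/((704*(-1/3048) + (-3 + 542)*(1/3766)) - 683) = 1/((-88/381 + 539*(1/3766)) - 683) = 1/((-88/381 + 77/538) - 683) = 1/(-18007/204978 - 683) = 1/(-140017981/204978) = -204978/140017981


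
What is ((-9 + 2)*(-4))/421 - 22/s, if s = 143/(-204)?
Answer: 172132/5473 ≈ 31.451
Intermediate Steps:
s = -143/204 (s = 143*(-1/204) = -143/204 ≈ -0.70098)
((-9 + 2)*(-4))/421 - 22/s = ((-9 + 2)*(-4))/421 - 22/(-143/204) = -7*(-4)*(1/421) - 22*(-204/143) = 28*(1/421) + 408/13 = 28/421 + 408/13 = 172132/5473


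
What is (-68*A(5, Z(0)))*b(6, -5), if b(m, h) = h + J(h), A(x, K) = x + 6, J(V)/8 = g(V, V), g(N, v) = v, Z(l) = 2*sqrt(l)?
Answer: 33660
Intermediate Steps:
J(V) = 8*V
A(x, K) = 6 + x
b(m, h) = 9*h (b(m, h) = h + 8*h = 9*h)
(-68*A(5, Z(0)))*b(6, -5) = (-68*(6 + 5))*(9*(-5)) = -68*11*(-45) = -748*(-45) = 33660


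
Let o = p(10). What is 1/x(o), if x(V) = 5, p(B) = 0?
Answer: ⅕ ≈ 0.20000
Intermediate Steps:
o = 0
1/x(o) = 1/5 = ⅕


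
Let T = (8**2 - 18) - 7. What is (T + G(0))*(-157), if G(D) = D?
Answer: -6123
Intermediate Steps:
T = 39 (T = (64 - 18) - 7 = 46 - 7 = 39)
(T + G(0))*(-157) = (39 + 0)*(-157) = 39*(-157) = -6123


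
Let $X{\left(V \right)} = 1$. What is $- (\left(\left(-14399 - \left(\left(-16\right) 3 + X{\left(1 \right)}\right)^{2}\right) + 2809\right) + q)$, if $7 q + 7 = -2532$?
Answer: $\frac{99132}{7} \approx 14162.0$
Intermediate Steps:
$q = - \frac{2539}{7}$ ($q = -1 + \frac{1}{7} \left(-2532\right) = -1 - \frac{2532}{7} = - \frac{2539}{7} \approx -362.71$)
$- (\left(\left(-14399 - \left(\left(-16\right) 3 + X{\left(1 \right)}\right)^{2}\right) + 2809\right) + q) = - (\left(\left(-14399 - \left(\left(-16\right) 3 + 1\right)^{2}\right) + 2809\right) - \frac{2539}{7}) = - (\left(\left(-14399 - \left(-48 + 1\right)^{2}\right) + 2809\right) - \frac{2539}{7}) = - (\left(\left(-14399 - \left(-47\right)^{2}\right) + 2809\right) - \frac{2539}{7}) = - (\left(\left(-14399 - 2209\right) + 2809\right) - \frac{2539}{7}) = - (\left(-16608 + 2809\right) - \frac{2539}{7}) = - (-13799 - \frac{2539}{7}) = \left(-1\right) \left(- \frac{99132}{7}\right) = \frac{99132}{7}$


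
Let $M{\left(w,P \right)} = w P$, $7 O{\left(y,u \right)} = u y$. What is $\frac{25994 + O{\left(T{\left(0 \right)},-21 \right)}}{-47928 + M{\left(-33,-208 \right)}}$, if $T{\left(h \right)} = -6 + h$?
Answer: $- \frac{6503}{10266} \approx -0.63345$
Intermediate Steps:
$O{\left(y,u \right)} = \frac{u y}{7}$
$M{\left(w,P \right)} = P w$
$\frac{25994 + O{\left(T{\left(0 \right)},-21 \right)}}{-47928 + M{\left(-33,-208 \right)}} = \frac{25994 + \frac{1}{7} \left(-21\right) \left(-6 + 0\right)}{-47928 - -6864} = \frac{25994 + \frac{1}{7} \left(-21\right) \left(-6\right)}{-47928 + 6864} = \frac{25994 + 18}{-41064} = 26012 \left(- \frac{1}{41064}\right) = - \frac{6503}{10266}$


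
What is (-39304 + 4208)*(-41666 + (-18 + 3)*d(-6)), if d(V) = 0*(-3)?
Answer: 1462309936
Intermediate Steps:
d(V) = 0
(-39304 + 4208)*(-41666 + (-18 + 3)*d(-6)) = (-39304 + 4208)*(-41666 + (-18 + 3)*0) = -35096*(-41666 - 15*0) = -35096*(-41666 + 0) = -35096*(-41666) = 1462309936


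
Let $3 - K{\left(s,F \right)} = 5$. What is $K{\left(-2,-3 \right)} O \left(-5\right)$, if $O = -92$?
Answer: $-920$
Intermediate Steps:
$K{\left(s,F \right)} = -2$ ($K{\left(s,F \right)} = 3 - 5 = -2$)
$K{\left(-2,-3 \right)} O \left(-5\right) = \left(-2\right) \left(-92\right) \left(-5\right) = 184 \left(-5\right) = -920$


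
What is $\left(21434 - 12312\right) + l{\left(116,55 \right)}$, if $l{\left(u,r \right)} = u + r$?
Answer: $9293$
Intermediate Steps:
$l{\left(u,r \right)} = r + u$
$\left(21434 - 12312\right) + l{\left(116,55 \right)} = \left(21434 - 12312\right) + \left(55 + 116\right) = \left(21434 - 12312\right) + 171 = 9122 + 171 = 9293$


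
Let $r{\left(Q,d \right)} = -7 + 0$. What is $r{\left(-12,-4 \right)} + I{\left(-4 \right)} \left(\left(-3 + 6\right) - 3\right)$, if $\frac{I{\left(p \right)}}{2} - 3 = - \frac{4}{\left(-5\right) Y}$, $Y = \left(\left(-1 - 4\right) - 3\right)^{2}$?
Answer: $-7$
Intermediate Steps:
$r{\left(Q,d \right)} = -7$
$Y = 64$ ($Y = \left(-5 - 3\right)^{2} = \left(-8\right)^{2} = 64$)
$I{\left(p \right)} = \frac{241}{40}$ ($I{\left(p \right)} = 6 + 2 \left(- \frac{4}{\left(-5\right) 64}\right) = 6 + 2 \left(- \frac{4}{-320}\right) = 6 + 2 \left(\left(-4\right) \left(- \frac{1}{320}\right)\right) = 6 + 2 \cdot \frac{1}{80} = 6 + \frac{1}{40} = \frac{241}{40}$)
$r{\left(-12,-4 \right)} + I{\left(-4 \right)} \left(\left(-3 + 6\right) - 3\right) = -7 + \frac{241 \left(\left(-3 + 6\right) - 3\right)}{40} = -7 + \frac{241 \left(3 - 3\right)}{40} = -7 + \frac{241}{40} \cdot 0 = -7 + 0 = -7$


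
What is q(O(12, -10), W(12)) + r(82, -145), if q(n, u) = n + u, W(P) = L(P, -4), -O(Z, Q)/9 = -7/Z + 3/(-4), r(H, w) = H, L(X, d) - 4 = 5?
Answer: 103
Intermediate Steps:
L(X, d) = 9 (L(X, d) = 4 + 5 = 9)
O(Z, Q) = 27/4 + 63/Z (O(Z, Q) = -9*(-7/Z + 3/(-4)) = -9*(-7/Z + 3*(-¼)) = -9*(-7/Z - ¾) = -9*(-¾ - 7/Z) = 27/4 + 63/Z)
W(P) = 9
q(O(12, -10), W(12)) + r(82, -145) = ((27/4 + 63/12) + 9) + 82 = ((27/4 + 63*(1/12)) + 9) + 82 = ((27/4 + 21/4) + 9) + 82 = (12 + 9) + 82 = 21 + 82 = 103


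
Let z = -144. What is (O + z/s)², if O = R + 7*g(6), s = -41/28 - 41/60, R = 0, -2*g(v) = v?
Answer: 431351361/203401 ≈ 2120.7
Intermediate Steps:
g(v) = -v/2
s = -451/210 (s = -41*1/28 - 41*1/60 = -41/28 - 41/60 = -451/210 ≈ -2.1476)
O = -21 (O = 0 + 7*(-½*6) = 0 + 7*(-3) = 0 - 21 = -21)
(O + z/s)² = (-21 - 144/(-451/210))² = (-21 - 144*(-210/451))² = (-21 + 30240/451)² = (20769/451)² = 431351361/203401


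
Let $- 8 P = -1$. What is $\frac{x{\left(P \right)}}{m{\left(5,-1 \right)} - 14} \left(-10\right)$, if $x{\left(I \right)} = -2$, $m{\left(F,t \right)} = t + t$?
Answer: $- \frac{5}{4} \approx -1.25$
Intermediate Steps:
$m{\left(F,t \right)} = 2 t$
$P = \frac{1}{8}$ ($P = \left(- \frac{1}{8}\right) \left(-1\right) = \frac{1}{8} \approx 0.125$)
$\frac{x{\left(P \right)}}{m{\left(5,-1 \right)} - 14} \left(-10\right) = \frac{1}{2 \left(-1\right) - 14} \left(-2\right) \left(-10\right) = \frac{1}{-2 - 14} \left(-2\right) \left(-10\right) = \frac{1}{-16} \left(-2\right) \left(-10\right) = \left(- \frac{1}{16}\right) \left(-2\right) \left(-10\right) = \frac{1}{8} \left(-10\right) = - \frac{5}{4}$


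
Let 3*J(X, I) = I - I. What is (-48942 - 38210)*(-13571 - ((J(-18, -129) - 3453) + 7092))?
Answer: 1499885920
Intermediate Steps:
J(X, I) = 0 (J(X, I) = (I - I)/3 = (⅓)*0 = 0)
(-48942 - 38210)*(-13571 - ((J(-18, -129) - 3453) + 7092)) = (-48942 - 38210)*(-13571 - ((0 - 3453) + 7092)) = -87152*(-13571 - (-3453 + 7092)) = -87152*(-13571 - 1*3639) = -87152*(-13571 - 3639) = -87152*(-17210) = 1499885920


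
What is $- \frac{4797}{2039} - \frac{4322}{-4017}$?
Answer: $- \frac{10456991}{8190663} \approx -1.2767$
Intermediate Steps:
$- \frac{4797}{2039} - \frac{4322}{-4017} = \left(-4797\right) \frac{1}{2039} - - \frac{4322}{4017} = - \frac{4797}{2039} + \frac{4322}{4017} = - \frac{10456991}{8190663}$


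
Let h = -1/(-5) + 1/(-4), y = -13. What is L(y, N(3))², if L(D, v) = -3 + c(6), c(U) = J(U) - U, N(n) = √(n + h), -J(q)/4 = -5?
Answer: 121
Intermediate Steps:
h = -1/20 (h = -1*(-⅕) + 1*(-¼) = ⅕ - ¼ = -1/20 ≈ -0.050000)
J(q) = 20 (J(q) = -4*(-5) = 20)
N(n) = √(-1/20 + n) (N(n) = √(n - 1/20) = √(-1/20 + n))
c(U) = 20 - U
L(D, v) = 11 (L(D, v) = -3 + (20 - 1*6) = -3 + (20 - 6) = -3 + 14 = 11)
L(y, N(3))² = 11² = 121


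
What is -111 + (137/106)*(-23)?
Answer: -14917/106 ≈ -140.73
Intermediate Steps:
-111 + (137/106)*(-23) = -111 - 3151/106 = -14917/106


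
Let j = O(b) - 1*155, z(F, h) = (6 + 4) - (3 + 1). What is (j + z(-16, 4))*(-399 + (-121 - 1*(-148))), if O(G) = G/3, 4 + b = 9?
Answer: 54808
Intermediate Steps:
b = 5 (b = -4 + 9 = 5)
O(G) = G/3 (O(G) = G*(1/3) = G/3)
z(F, h) = 6 (z(F, h) = 10 - 1*4 = 10 - 4 = 6)
j = -460/3 (j = (1/3)*5 - 1*155 = 5/3 - 155 = -460/3 ≈ -153.33)
(j + z(-16, 4))*(-399 + (-121 - 1*(-148))) = (-460/3 + 6)*(-399 + (-121 - 1*(-148))) = -442*(-399 + (-121 + 148))/3 = -442*(-399 + 27)/3 = -442/3*(-372) = 54808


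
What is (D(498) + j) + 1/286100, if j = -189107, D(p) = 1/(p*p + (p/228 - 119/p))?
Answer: -22188229281975693/117331612700 ≈ -1.8911e+5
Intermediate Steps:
D(p) = 1/(p² - 119/p + p/228) (D(p) = 1/(p² + (p*(1/228) - 119/p)) = 1/(p² + (p/228 - 119/p)) = 1/(p² + (-119/p + p/228)) = 1/(p² - 119/p + p/228))
(D(498) + j) + 1/286100 = (228*498/(-27132 + 498² + 228*498³) - 189107) + 1/286100 = (228*498/(-27132 + 248004 + 228*123505992) - 189107) + 1/286100 = (228*498/(-27132 + 248004 + 28159366176) - 189107) + 1/286100 = (228*498/28159587048 - 189107) + 1/286100 = (228*498*(1/28159587048) - 189107) + 1/286100 = (4731/1173316127 - 189107) + 1/286100 = -221882292823858/1173316127 + 1/286100 = -22188229281975693/117331612700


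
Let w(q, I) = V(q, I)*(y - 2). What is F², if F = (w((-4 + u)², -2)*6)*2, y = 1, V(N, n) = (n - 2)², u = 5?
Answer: 36864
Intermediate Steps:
V(N, n) = (-2 + n)²
w(q, I) = -(-2 + I)² (w(q, I) = (-2 + I)²*(1 - 2) = (-2 + I)²*(-1) = -(-2 + I)²)
F = -192 (F = (-(-2 - 2)²*6)*2 = (-1*(-4)²*6)*2 = (-1*16*6)*2 = -16*6*2 = -96*2 = -192)
F² = (-192)² = 36864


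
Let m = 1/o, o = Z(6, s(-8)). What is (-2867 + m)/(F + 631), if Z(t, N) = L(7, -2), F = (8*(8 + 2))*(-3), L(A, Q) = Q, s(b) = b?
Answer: -5735/782 ≈ -7.3338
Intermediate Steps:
F = -240 (F = (8*10)*(-3) = 80*(-3) = -240)
Z(t, N) = -2
o = -2
m = -½ (m = 1/(-2) = -½ ≈ -0.50000)
(-2867 + m)/(F + 631) = (-2867 - ½)/(-240 + 631) = -5735/2/391 = -5735/2*1/391 = -5735/782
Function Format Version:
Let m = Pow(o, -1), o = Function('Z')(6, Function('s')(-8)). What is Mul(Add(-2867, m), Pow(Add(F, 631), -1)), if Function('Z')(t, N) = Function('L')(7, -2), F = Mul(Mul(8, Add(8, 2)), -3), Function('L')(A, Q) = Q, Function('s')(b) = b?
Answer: Rational(-5735, 782) ≈ -7.3338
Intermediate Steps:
F = -240 (F = Mul(Mul(8, 10), -3) = Mul(80, -3) = -240)
Function('Z')(t, N) = -2
o = -2
m = Rational(-1, 2) (m = Pow(-2, -1) = Rational(-1, 2) ≈ -0.50000)
Mul(Add(-2867, m), Pow(Add(F, 631), -1)) = Mul(Add(-2867, Rational(-1, 2)), Pow(Add(-240, 631), -1)) = Mul(Rational(-5735, 2), Pow(391, -1)) = Mul(Rational(-5735, 2), Rational(1, 391)) = Rational(-5735, 782)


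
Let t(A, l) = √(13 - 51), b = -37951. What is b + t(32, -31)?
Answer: -37951 + I*√38 ≈ -37951.0 + 6.1644*I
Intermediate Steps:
t(A, l) = I*√38 (t(A, l) = √(-38) = I*√38)
b + t(32, -31) = -37951 + I*√38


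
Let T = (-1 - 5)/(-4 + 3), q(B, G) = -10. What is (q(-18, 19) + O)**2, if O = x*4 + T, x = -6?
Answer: 784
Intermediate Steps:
T = 6 (T = -6/(-1) = -6*(-1) = 6)
O = -18 (O = -6*4 + 6 = -24 + 6 = -18)
(q(-18, 19) + O)**2 = (-10 - 18)**2 = (-28)**2 = 784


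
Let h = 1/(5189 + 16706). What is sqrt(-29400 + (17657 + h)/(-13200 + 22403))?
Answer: 18*I*sqrt(3684026290242198210)/201499685 ≈ 171.46*I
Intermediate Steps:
h = 1/21895 ≈ 4.5673e-5
sqrt(-29400 + (17657 + h)/(-13200 + 22403)) = sqrt(-29400 + (17657 + 1/21895)/(-13200 + 22403)) = sqrt(-29400 + (386600016/21895)/9203) = sqrt(-29400 + (386600016/21895)*(1/9203)) = sqrt(-29400 + 386600016/201499685) = sqrt(-5923704138984/201499685) = 18*I*sqrt(3684026290242198210)/201499685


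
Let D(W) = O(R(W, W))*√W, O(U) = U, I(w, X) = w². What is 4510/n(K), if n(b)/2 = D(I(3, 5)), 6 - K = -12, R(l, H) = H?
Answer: 2255/27 ≈ 83.519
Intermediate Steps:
K = 18 (K = 6 - 1*(-12) = 6 + 12 = 18)
D(W) = W^(3/2) (D(W) = W*√W = W^(3/2))
n(b) = 54 (n(b) = 2*(3²)^(3/2) = 2*9^(3/2) = 2*27 = 54)
4510/n(K) = 4510/54 = 4510*(1/54) = 2255/27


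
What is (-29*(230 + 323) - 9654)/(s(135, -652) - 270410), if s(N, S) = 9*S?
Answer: 25691/276278 ≈ 0.092990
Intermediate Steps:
(-29*(230 + 323) - 9654)/(s(135, -652) - 270410) = (-29*(230 + 323) - 9654)/(9*(-652) - 270410) = (-29*553 - 9654)/(-5868 - 270410) = (-16037 - 9654)/(-276278) = -25691*(-1/276278) = 25691/276278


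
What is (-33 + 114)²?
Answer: 6561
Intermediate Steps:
(-33 + 114)² = 81² = 6561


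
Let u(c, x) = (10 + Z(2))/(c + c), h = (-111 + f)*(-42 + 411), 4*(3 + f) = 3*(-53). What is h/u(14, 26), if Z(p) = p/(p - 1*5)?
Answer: -680805/4 ≈ -1.7020e+5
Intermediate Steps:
f = -171/4 (f = -3 + (3*(-53))/4 = -3 + (¼)*(-159) = -3 - 159/4 = -171/4 ≈ -42.750)
Z(p) = p/(-5 + p) (Z(p) = p/(p - 5) = p/(-5 + p))
h = -226935/4 (h = (-111 - 171/4)*(-42 + 411) = -615/4*369 = -226935/4 ≈ -56734.)
u(c, x) = 14/(3*c) (u(c, x) = (10 + 2/(-5 + 2))/(c + c) = (10 + 2/(-3))/((2*c)) = (10 + 2*(-⅓))*(1/(2*c)) = (10 - ⅔)*(1/(2*c)) = 28*(1/(2*c))/3 = 14/(3*c))
h/u(14, 26) = -226935/(4*((14/3)/14)) = -226935/(4*((14/3)*(1/14))) = -226935/(4*⅓) = -226935/4*3 = -680805/4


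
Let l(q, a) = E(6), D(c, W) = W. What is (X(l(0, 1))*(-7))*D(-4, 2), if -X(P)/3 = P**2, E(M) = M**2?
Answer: 54432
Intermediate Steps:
l(q, a) = 36 (l(q, a) = 6**2 = 36)
X(P) = -3*P**2
(X(l(0, 1))*(-7))*D(-4, 2) = (-3*36**2*(-7))*2 = (-3*1296*(-7))*2 = -3888*(-7)*2 = 27216*2 = 54432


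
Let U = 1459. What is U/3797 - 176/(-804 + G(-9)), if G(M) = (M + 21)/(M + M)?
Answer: 2763421/4582979 ≈ 0.60297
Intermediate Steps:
G(M) = (21 + M)/(2*M) (G(M) = (21 + M)/((2*M)) = (21 + M)*(1/(2*M)) = (21 + M)/(2*M))
U/3797 - 176/(-804 + G(-9)) = 1459/3797 - 176/(-804 + (½)*(21 - 9)/(-9)) = 1459*(1/3797) - 176/(-804 + (½)*(-⅑)*12) = 1459/3797 - 176/(-804 - ⅔) = 1459/3797 - 176/(-2414/3) = 1459/3797 - 176*(-3/2414) = 1459/3797 + 264/1207 = 2763421/4582979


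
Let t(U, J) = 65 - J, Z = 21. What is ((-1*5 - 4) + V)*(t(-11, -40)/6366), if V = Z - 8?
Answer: 70/1061 ≈ 0.065976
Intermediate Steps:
V = 13 (V = 21 - 8 = 13)
((-1*5 - 4) + V)*(t(-11, -40)/6366) = ((-1*5 - 4) + 13)*((65 - 1*(-40))/6366) = ((-5 - 4) + 13)*((65 + 40)*(1/6366)) = (-9 + 13)*(105*(1/6366)) = 4*(35/2122) = 70/1061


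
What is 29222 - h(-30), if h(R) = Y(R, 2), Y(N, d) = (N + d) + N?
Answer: 29280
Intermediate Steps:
Y(N, d) = d + 2*N
h(R) = 2 + 2*R
29222 - h(-30) = 29222 - (2 + 2*(-30)) = 29222 - (2 - 60) = 29222 - 1*(-58) = 29222 + 58 = 29280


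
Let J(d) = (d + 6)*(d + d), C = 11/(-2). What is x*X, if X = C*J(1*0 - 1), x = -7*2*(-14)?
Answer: 10780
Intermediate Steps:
C = -11/2 (C = 11*(-½) = -11/2 ≈ -5.5000)
J(d) = 2*d*(6 + d) (J(d) = (6 + d)*(2*d) = 2*d*(6 + d))
x = 196 (x = -14*(-14) = 196)
X = 55 (X = -11*(1*0 - 1)*(6 + (1*0 - 1)) = -11*(0 - 1)*(6 + (0 - 1)) = -11*(-1)*(6 - 1) = -11*(-1)*5 = -11/2*(-10) = 55)
x*X = 196*55 = 10780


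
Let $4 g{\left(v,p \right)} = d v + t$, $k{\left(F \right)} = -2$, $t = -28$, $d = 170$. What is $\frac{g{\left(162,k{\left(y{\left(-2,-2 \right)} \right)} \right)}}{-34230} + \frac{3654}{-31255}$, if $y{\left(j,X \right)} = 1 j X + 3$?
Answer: $- \frac{4857833}{15283695} \approx -0.31784$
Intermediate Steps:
$y{\left(j,X \right)} = 3 + X j$ ($y{\left(j,X \right)} = j X + 3 = X j + 3 = 3 + X j$)
$g{\left(v,p \right)} = -7 + \frac{85 v}{2}$ ($g{\left(v,p \right)} = \frac{170 v - 28}{4} = \frac{-28 + 170 v}{4} = -7 + \frac{85 v}{2}$)
$\frac{g{\left(162,k{\left(y{\left(-2,-2 \right)} \right)} \right)}}{-34230} + \frac{3654}{-31255} = \frac{-7 + \frac{85}{2} \cdot 162}{-34230} + \frac{3654}{-31255} = \left(-7 + 6885\right) \left(- \frac{1}{34230}\right) + 3654 \left(- \frac{1}{31255}\right) = 6878 \left(- \frac{1}{34230}\right) - \frac{522}{4465} = - \frac{3439}{17115} - \frac{522}{4465} = - \frac{4857833}{15283695}$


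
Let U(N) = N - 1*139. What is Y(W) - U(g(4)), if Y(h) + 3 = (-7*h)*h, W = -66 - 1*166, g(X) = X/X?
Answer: -376633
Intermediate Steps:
g(X) = 1
W = -232 (W = -66 - 166 = -232)
U(N) = -139 + N (U(N) = N - 139 = -139 + N)
Y(h) = -3 - 7*h² (Y(h) = -3 + (-7*h)*h = -3 - 7*h²)
Y(W) - U(g(4)) = (-3 - 7*(-232)²) - (-139 + 1) = (-3 - 7*53824) - 1*(-138) = (-3 - 376768) + 138 = -376771 + 138 = -376633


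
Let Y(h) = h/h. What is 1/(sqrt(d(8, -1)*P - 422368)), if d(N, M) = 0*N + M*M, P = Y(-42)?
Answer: -I*sqrt(422367)/422367 ≈ -0.0015387*I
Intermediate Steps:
Y(h) = 1
P = 1
d(N, M) = M**2 (d(N, M) = 0 + M**2 = M**2)
1/(sqrt(d(8, -1)*P - 422368)) = 1/(sqrt((-1)**2*1 - 422368)) = 1/(sqrt(1*1 - 422368)) = 1/(sqrt(1 - 422368)) = 1/(sqrt(-422367)) = 1/(I*sqrt(422367)) = -I*sqrt(422367)/422367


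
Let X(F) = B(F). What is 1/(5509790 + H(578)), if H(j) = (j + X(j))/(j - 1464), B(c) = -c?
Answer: 1/5509790 ≈ 1.8150e-7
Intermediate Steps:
X(F) = -F
H(j) = 0 (H(j) = (j - j)/(j - 1464) = 0/(-1464 + j) = 0)
1/(5509790 + H(578)) = 1/(5509790 + 0) = 1/5509790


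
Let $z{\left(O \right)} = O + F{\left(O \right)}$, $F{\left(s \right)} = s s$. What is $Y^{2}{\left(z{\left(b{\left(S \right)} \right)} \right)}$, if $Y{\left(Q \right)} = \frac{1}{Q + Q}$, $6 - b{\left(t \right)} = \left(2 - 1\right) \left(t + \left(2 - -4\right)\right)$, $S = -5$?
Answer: $\frac{1}{3600} \approx 0.00027778$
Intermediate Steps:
$F{\left(s \right)} = s^{2}$
$b{\left(t \right)} = - t$ ($b{\left(t \right)} = 6 - \left(2 - 1\right) \left(t + \left(2 - -4\right)\right) = 6 - 1 \left(t + \left(2 + 4\right)\right) = 6 - 1 \left(t + 6\right) = 6 - 1 \left(6 + t\right) = 6 - \left(6 + t\right) = - t$)
$z{\left(O \right)} = O + O^{2}$
$Y{\left(Q \right)} = \frac{1}{2 Q}$
$Y^{2}{\left(z{\left(b{\left(S \right)} \right)} \right)} = \left(\frac{1}{2 \left(-1\right) \left(-5\right) \left(1 - -5\right)}\right)^{2} = \left(\frac{1}{2 \cdot 5 \left(1 + 5\right)}\right)^{2} = \left(\frac{1}{2 \cdot 5 \cdot 6}\right)^{2} = \left(\frac{1}{2 \cdot 30}\right)^{2} = \left(\frac{1}{2} \cdot \frac{1}{30}\right)^{2} = \left(\frac{1}{60}\right)^{2} = \frac{1}{3600}$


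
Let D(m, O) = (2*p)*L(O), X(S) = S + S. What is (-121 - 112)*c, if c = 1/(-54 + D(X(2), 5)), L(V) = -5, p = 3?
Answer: 233/84 ≈ 2.7738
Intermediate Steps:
X(S) = 2*S
D(m, O) = -30 (D(m, O) = (2*3)*(-5) = 6*(-5) = -30)
c = -1/84 (c = 1/(-54 - 30) = 1/(-84) = -1/84 ≈ -0.011905)
(-121 - 112)*c = (-121 - 112)*(-1/84) = -233*(-1/84) = 233/84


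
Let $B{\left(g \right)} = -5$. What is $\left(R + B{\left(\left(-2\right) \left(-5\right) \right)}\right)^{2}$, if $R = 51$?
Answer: $2116$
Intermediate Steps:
$\left(R + B{\left(\left(-2\right) \left(-5\right) \right)}\right)^{2} = \left(51 - 5\right)^{2} = 46^{2} = 2116$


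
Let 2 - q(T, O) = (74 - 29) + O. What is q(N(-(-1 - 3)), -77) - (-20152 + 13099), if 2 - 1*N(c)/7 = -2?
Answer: 7087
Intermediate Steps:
N(c) = 28 (N(c) = 14 - 7*(-2) = 14 + 14 = 28)
q(T, O) = -43 - O (q(T, O) = 2 - ((74 - 29) + O) = 2 - (45 + O) = 2 + (-45 - O) = -43 - O)
q(N(-(-1 - 3)), -77) - (-20152 + 13099) = (-43 - 1*(-77)) - (-20152 + 13099) = (-43 + 77) - 1*(-7053) = 34 + 7053 = 7087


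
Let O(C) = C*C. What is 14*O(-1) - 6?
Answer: 8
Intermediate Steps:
O(C) = C**2
14*O(-1) - 6 = 14*(-1)**2 - 6 = 14*1 - 6 = 14 - 6 = 8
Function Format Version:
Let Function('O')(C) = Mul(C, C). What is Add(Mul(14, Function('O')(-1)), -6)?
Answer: 8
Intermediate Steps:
Function('O')(C) = Pow(C, 2)
Add(Mul(14, Function('O')(-1)), -6) = Add(Mul(14, Pow(-1, 2)), -6) = Add(Mul(14, 1), -6) = Add(14, -6) = 8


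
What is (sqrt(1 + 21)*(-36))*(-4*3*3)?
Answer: 1296*sqrt(22) ≈ 6078.8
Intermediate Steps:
(sqrt(1 + 21)*(-36))*(-4*3*3) = (sqrt(22)*(-36))*(-12*3) = -36*sqrt(22)*(-36) = 1296*sqrt(22)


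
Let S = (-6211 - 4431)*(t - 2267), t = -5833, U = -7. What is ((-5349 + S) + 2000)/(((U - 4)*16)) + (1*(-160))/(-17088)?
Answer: -23014558777/46992 ≈ -4.8976e+5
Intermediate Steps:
S = 86200200 (S = (-6211 - 4431)*(-5833 - 2267) = -10642*(-8100) = 86200200)
((-5349 + S) + 2000)/(((U - 4)*16)) + (1*(-160))/(-17088) = ((-5349 + 86200200) + 2000)/(((-7 - 4)*16)) + (1*(-160))/(-17088) = (86194851 + 2000)/((-11*16)) - 160*(-1/17088) = 86196851/(-176) + 5/534 = 86196851*(-1/176) + 5/534 = -86196851/176 + 5/534 = -23014558777/46992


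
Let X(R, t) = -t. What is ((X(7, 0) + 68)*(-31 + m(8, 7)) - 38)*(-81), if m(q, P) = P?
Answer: 135270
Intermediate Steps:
((X(7, 0) + 68)*(-31 + m(8, 7)) - 38)*(-81) = ((-1*0 + 68)*(-31 + 7) - 38)*(-81) = ((0 + 68)*(-24) - 38)*(-81) = (68*(-24) - 38)*(-81) = (-1632 - 38)*(-81) = -1670*(-81) = 135270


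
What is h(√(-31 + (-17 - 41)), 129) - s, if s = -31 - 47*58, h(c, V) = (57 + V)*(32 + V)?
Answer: 32703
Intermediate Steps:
h(c, V) = (32 + V)*(57 + V)
s = -2757 (s = -31 - 2726 = -2757)
h(√(-31 + (-17 - 41)), 129) - s = (1824 + 129² + 89*129) - 1*(-2757) = (1824 + 16641 + 11481) + 2757 = 29946 + 2757 = 32703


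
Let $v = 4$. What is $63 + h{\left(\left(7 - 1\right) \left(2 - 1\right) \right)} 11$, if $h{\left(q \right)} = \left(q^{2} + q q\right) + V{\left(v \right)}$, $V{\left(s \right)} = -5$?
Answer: $800$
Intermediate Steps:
$h{\left(q \right)} = -5 + 2 q^{2}$ ($h{\left(q \right)} = \left(q^{2} + q q\right) - 5 = \left(q^{2} + q^{2}\right) - 5 = 2 q^{2} - 5 = -5 + 2 q^{2}$)
$63 + h{\left(\left(7 - 1\right) \left(2 - 1\right) \right)} 11 = 63 + \left(-5 + 2 \left(\left(7 - 1\right) \left(2 - 1\right)\right)^{2}\right) 11 = 63 + \left(-5 + 2 \left(6 \cdot 1\right)^{2}\right) 11 = 63 + \left(-5 + 2 \cdot 6^{2}\right) 11 = 63 + \left(-5 + 2 \cdot 36\right) 11 = 63 + \left(-5 + 72\right) 11 = 63 + 67 \cdot 11 = 63 + 737 = 800$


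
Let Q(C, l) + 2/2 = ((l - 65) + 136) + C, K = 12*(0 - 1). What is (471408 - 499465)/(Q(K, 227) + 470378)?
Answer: -28057/470663 ≈ -0.059612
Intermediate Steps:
K = -12 (K = 12*(-1) = -12)
Q(C, l) = 70 + C + l (Q(C, l) = -1 + (((l - 65) + 136) + C) = -1 + (((-65 + l) + 136) + C) = -1 + ((71 + l) + C) = -1 + (71 + C + l) = 70 + C + l)
(471408 - 499465)/(Q(K, 227) + 470378) = (471408 - 499465)/((70 - 12 + 227) + 470378) = -28057/(285 + 470378) = -28057/470663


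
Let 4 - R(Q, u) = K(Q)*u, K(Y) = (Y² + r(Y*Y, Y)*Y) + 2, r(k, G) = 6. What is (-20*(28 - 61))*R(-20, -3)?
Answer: 561000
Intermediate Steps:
K(Y) = 2 + Y² + 6*Y (K(Y) = (Y² + 6*Y) + 2 = 2 + Y² + 6*Y)
R(Q, u) = 4 - u*(2 + Q² + 6*Q) (R(Q, u) = 4 - (2 + Q² + 6*Q)*u = 4 - u*(2 + Q² + 6*Q))
(-20*(28 - 61))*R(-20, -3) = (-20*(28 - 61))*(4 - 1*(-3)*(2 + (-20)² + 6*(-20))) = (-20*(-33))*(4 - 1*(-3)*(2 + 400 - 120)) = 660*(4 - 1*(-3)*282) = 660*(4 + 846) = 660*850 = 561000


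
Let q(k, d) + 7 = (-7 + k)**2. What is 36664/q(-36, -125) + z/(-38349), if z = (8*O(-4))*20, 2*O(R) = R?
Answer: 234436196/11773143 ≈ 19.913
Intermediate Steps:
O(R) = R/2
q(k, d) = -7 + (-7 + k)**2
z = -320 (z = (8*((1/2)*(-4)))*20 = (8*(-2))*20 = -16*20 = -320)
36664/q(-36, -125) + z/(-38349) = 36664/(-7 + (-7 - 36)**2) - 320/(-38349) = 36664/(-7 + (-43)**2) - 320*(-1/38349) = 36664/(-7 + 1849) + 320/38349 = 36664/1842 + 320/38349 = 36664*(1/1842) + 320/38349 = 18332/921 + 320/38349 = 234436196/11773143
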